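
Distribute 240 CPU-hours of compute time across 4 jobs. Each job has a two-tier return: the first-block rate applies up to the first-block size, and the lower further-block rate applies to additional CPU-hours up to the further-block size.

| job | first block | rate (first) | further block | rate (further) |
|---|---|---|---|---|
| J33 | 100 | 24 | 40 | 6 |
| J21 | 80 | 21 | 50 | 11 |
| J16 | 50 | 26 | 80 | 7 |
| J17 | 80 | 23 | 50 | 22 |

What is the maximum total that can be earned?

Rank every tier by rate: J16/first 26 > J33/first 24 > J17/first 23 > J17/second 22 > J21/first 21 > J21/second 11 > J16/second 7 > J33/second 6.
J16 first at 26: fill all 50 → 190 left.
J33/first (24): +100 → 90 left.
Fill J17 first block (80 at 23) → 10 left.
J17/second: +10 of 50 at 22; pool empty.
Total = 26×50 + 24×100 + 23×80 + 22×10 = 5760.

5760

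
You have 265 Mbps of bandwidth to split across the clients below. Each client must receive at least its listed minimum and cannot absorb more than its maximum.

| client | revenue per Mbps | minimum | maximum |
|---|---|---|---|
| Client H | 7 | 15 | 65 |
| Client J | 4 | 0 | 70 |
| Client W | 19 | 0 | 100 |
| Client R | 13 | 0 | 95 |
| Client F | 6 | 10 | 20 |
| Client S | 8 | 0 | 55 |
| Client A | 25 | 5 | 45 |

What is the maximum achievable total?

Meeting every minimum uses 15+0+0+0+10+0+5 = 30 Mbps, leaving 235.
Highest revenue per Mbps first: Client A 25 > Client W 19 > Client R 13 > Client S 8 > Client H 7 > Client F 6 > Client J 4.
Give Client A 40 more to hit its cap of 45 — 195 left.
Give Client W 100 more to hit its cap of 100 — 95 left.
Client R: +95 to 95 (cap) — 0 left.
Total = 7×15 + 19×100 + 13×95 + 6×10 + 25×45 = 4425.

4425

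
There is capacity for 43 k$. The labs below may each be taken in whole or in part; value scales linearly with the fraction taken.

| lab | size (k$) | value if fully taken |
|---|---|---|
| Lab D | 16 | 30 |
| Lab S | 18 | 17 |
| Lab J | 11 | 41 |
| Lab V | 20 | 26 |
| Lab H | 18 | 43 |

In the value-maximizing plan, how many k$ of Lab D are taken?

Rank by value-to-size ratio: Lab J 41/11≈3.73, Lab H 43/18≈2.39, Lab D 30/16≈1.88, Lab V 26/20≈1.3, Lab S 17/18≈0.944.
All 11 k$ of Lab J fit (value 41) ; 32 remain.
All 18 k$ of Lab H fit (value 43) ; 14 remain.
Only 14 k$ remain; take 14/16 of Lab D for value 30×14/16 = 26.25.

14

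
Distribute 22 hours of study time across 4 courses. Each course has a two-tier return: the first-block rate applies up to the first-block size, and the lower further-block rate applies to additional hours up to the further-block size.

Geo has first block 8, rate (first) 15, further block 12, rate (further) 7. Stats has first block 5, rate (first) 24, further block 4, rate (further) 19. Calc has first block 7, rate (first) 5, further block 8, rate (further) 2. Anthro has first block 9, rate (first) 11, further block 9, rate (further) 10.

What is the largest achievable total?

371

Order all 8 blocks by rate: Stats/tier1 24 > Stats/tier2 19 > Geo/tier1 15 > Anthro/tier1 11 > Anthro/tier2 10 > Geo/tier2 7 > Calc/tier1 5 > Calc/tier2 2.
Stats/tier1 (24): +5 — 17 left.
Stats/tier2 (19): +4 — 13 left.
Geo tier1 at 15: fill all 8 — 5 left.
Anthro/tier1: +5 of 9 at 11; pool empty.
Total = 24×5 + 19×4 + 15×8 + 11×5 = 371.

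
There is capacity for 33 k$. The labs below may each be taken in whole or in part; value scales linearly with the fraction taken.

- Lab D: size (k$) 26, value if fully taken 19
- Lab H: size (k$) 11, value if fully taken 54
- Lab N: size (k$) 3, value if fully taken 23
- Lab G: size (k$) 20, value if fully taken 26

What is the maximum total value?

101.7

Rank by value-to-size ratio: Lab N 23/3≈7.67, Lab H 54/11≈4.91, Lab G 26/20≈1.3, Lab D 19/26≈0.731.
All 3 k$ of Lab N fit (value 23) → 30 remain.
All 11 k$ of Lab H fit (value 54) → 19 remain.
Only 19 k$ remain; take 19/20 of Lab G for value 26×19/20 = 24.7.
Total value = 101.7.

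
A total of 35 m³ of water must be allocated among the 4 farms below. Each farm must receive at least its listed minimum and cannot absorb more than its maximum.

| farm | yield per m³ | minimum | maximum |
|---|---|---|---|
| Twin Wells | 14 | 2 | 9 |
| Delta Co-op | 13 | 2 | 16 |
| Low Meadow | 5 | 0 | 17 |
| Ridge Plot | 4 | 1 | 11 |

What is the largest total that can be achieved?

383

Meeting every minimum uses 2+2+0+1 = 5 m³, leaving 30.
Rank by yield per m³: Twin Wells 14 > Delta Co-op 13 > Low Meadow 5 > Ridge Plot 4.
Give Twin Wells 7 more to hit its cap of 9 ; 23 left.
Delta Co-op takes 14 more to reach its cap of 16 ; 9 left.
Low Meadow has room for 17 more but only 9 remain, so it gets 9.
Total = 14×9 + 13×16 + 5×9 + 4×1 = 383.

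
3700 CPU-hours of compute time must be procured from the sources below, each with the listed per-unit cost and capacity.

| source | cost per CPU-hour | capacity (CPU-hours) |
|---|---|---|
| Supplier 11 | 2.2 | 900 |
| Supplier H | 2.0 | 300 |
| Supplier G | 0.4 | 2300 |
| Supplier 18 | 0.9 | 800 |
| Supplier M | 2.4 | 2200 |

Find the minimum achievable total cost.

Use sources in increasing cost order.
Supplier G at 0.4: take all 2300 CPU-hours ; 1400 still needed.
Take 800 from Supplier 18 at 0.9 ; need 600 more.
Take 300 from Supplier H at 2.0 ; need 300 more.
Supplier 11 (2.2): take the remaining 300 ; done.
Supplier M: unused.
Cost = 2300×0.4 + 800×0.9 + 300×2.0 + 300×2.2 = 2900.

2900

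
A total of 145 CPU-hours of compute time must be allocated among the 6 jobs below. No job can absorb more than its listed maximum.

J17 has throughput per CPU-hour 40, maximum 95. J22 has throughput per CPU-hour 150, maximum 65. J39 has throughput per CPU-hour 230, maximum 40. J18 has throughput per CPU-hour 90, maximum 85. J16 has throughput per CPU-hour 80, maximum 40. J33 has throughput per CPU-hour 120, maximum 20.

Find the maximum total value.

23150

Highest throughput per CPU-hour first: J39 230 > J22 150 > J33 120 > J18 90 > J16 80 > J17 40.
J39: +40 to 40 (cap) → 105 left.
Give J22 65 to hit its cap of 65 → 40 left.
J33 takes 20 to reach its cap of 20 → 20 left.
Only 20 left; J18 takes them to reach 20.
Total = 150×65 + 230×40 + 90×20 + 120×20 = 23150.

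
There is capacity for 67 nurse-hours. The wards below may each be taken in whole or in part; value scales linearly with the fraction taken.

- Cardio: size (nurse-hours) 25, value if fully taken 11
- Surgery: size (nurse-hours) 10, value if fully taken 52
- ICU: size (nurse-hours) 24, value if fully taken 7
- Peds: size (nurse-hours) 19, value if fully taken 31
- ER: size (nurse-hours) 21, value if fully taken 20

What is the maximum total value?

Sort by value density: Surgery 52/10≈5.2, Peds 31/19≈1.63, ER 20/21≈0.952, Cardio 11/25≈0.44, ICU 7/24≈0.292.
Take all of Surgery (10 nurse-hours, value 52) ; 57 nurse-hours left.
All 19 nurse-hours of Peds fit (value 31) ; 38 remain.
All 21 nurse-hours of ER fit (value 20) ; 17 remain.
Fill the last 17 nurse-hours with part of Cardio: 17/25 of it earns 7.48.
Total value = 110.48.

110.48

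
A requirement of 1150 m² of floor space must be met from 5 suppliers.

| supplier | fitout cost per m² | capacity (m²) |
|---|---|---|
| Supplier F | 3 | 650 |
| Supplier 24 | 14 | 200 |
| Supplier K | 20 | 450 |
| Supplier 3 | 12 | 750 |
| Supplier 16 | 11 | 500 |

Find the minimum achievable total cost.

Fill from the cheapest supplier first.
Take 650 from Supplier F at 3 → need 500 more.
Supplier 16 at 11: take all 500 m² → 0 still needed.
Supplier 3, Supplier 24, Supplier K: unused.
Cost = 650×3 + 500×11 = 7450.

7450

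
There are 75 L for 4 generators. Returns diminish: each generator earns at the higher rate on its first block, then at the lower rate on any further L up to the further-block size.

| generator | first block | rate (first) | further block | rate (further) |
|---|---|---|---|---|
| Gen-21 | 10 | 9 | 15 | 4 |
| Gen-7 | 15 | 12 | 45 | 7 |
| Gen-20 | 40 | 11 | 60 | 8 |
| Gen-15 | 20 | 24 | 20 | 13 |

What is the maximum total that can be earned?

1140

Treat each block as its own option and order by rate: Gen-15/tier1 24 > Gen-15/tier2 13 > Gen-7/tier1 12 > Gen-20/tier1 11 > Gen-21/tier1 9 > Gen-20/tier2 8 > Gen-7/tier2 7 > Gen-21/tier2 4.
Gen-15/tier1 (24): +20 → 55 left.
Gen-15/tier2 (13): +20 → 35 left.
Gen-7/tier1 (12): +15 → 20 left.
20 remain; put them into Gen-20 tier1 at 11.
Total = 24×20 + 13×20 + 12×15 + 11×20 = 1140.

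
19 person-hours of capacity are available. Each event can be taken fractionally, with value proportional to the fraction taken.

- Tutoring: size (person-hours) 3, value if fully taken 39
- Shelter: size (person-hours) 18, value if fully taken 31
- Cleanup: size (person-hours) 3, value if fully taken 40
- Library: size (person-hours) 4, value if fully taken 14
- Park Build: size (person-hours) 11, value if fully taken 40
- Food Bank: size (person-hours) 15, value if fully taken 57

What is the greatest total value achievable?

Rank by value-to-size ratio: Cleanup 40/3≈13.3, Tutoring 39/3≈13, Food Bank 57/15≈3.8, Park Build 40/11≈3.64, Library 14/4≈3.5, Shelter 31/18≈1.72.
Take all of Cleanup (3 person-hours, value 40) ; 16 person-hours left.
Tutoring: take in full, 3 person-hours for value 39 ; 13 left.
Fill the last 13 person-hours with part of Food Bank: 13/15 of it earns 49.4.
Total value = 128.4.

128.4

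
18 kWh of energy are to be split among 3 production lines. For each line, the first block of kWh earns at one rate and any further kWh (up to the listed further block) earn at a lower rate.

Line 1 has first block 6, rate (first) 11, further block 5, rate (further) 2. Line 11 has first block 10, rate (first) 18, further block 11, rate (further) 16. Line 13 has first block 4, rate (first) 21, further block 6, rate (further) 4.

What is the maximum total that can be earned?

328

Treat each block as its own option and order by rate: Line 13/tier1 21 > Line 11/tier1 18 > Line 11/tier2 16 > Line 1/tier1 11 > Line 13/tier2 4 > Line 1/tier2 2.
Fill Line 13 tier1 block (4 at 21) → 14 left.
Fill Line 11 tier1 block (10 at 18) → 4 left.
4 remain; put them into Line 11 tier2 at 16.
Total = 21×4 + 18×10 + 16×4 = 328.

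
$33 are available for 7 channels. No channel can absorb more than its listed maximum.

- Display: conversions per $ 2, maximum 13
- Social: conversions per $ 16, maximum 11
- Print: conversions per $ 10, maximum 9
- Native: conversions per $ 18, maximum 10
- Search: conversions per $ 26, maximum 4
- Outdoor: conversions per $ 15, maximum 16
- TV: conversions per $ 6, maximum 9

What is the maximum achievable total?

Rank by conversions per $: Search 26 > Native 18 > Social 16 > Outdoor 15 > Print 10 > TV 6 > Display 2.
Give Search 4 to hit its cap of 4 → 29 left.
Native: +10 to 10 (cap) → 19 left.
Give Social 11 to hit its cap of 11 → 8 left.
Outdoor: +8 (room for 16) → 8. Pool exhausted.
Total = 16×11 + 18×10 + 26×4 + 15×8 = 580.

580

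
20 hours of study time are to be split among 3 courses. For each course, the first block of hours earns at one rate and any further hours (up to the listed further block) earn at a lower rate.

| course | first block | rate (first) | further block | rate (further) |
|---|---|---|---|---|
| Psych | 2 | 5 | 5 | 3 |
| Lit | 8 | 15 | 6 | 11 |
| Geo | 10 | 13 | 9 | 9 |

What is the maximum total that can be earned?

Order all 6 blocks by rate: Lit/first 15 > Geo/first 13 > Lit/second 11 > Geo/second 9 > Psych/first 5 > Psych/second 3.
Lit first at 15: fill all 8 → 12 left.
Geo first at 13: fill all 10 → 2 left.
2 remain; put them into Lit second at 11.
Total = 15×8 + 13×10 + 11×2 = 272.

272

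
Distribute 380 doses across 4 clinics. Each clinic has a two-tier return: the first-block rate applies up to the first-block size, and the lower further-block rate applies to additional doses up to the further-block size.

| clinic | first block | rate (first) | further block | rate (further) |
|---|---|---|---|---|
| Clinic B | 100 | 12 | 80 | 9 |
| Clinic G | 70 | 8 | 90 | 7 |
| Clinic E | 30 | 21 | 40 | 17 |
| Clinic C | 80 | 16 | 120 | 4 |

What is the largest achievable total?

Order all 8 blocks by rate: Clinic E/first 21 > Clinic E/second 17 > Clinic C/first 16 > Clinic B/first 12 > Clinic B/second 9 > Clinic G/first 8 > Clinic G/second 7 > Clinic C/second 4.
Clinic E/first (21): +30 — 350 left.
Fill Clinic E second block (40 at 17) — 310 left.
Fill Clinic C first block (80 at 16) — 230 left.
Clinic B first at 12: fill all 100 — 130 left.
Fill Clinic B second block (80 at 9) — 50 left.
50 remain; put them into Clinic G first at 8.
Total = 21×30 + 17×40 + 16×80 + 12×100 + 9×80 + 8×50 = 4910.

4910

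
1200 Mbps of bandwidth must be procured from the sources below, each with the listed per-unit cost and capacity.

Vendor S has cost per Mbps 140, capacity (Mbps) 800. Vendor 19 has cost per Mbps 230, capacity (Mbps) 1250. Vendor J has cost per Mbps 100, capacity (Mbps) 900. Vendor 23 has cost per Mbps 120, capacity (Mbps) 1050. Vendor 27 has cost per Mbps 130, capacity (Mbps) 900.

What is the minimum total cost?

Use sources in increasing cost order.
Vendor J (100): use full 900 — 300 Mbps to go.
Vendor 23 (120): take the remaining 300 — done.
Vendor 27, Vendor S, Vendor 19: unused.
Cost = 900×100 + 300×120 = 126000.

126000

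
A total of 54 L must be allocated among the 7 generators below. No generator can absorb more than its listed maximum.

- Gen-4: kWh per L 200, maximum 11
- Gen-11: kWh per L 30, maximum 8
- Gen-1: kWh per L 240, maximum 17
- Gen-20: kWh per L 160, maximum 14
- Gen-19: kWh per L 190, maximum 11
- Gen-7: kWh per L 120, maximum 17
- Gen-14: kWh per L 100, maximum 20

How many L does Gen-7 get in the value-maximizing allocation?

Order the generators by kWh per L: Gen-1 240 > Gen-4 200 > Gen-19 190 > Gen-20 160 > Gen-7 120 > Gen-14 100 > Gen-11 30.
Give Gen-1 17 to hit its cap of 17 — 37 left.
Give Gen-4 11 to hit its cap of 11 — 26 left.
Gen-19: +11 to 11 (cap) — 15 left.
Gen-20 takes 14 to reach its cap of 14 — 1 left.
Gen-7 has room for 17 but only 1 remain, so it gets 1.

1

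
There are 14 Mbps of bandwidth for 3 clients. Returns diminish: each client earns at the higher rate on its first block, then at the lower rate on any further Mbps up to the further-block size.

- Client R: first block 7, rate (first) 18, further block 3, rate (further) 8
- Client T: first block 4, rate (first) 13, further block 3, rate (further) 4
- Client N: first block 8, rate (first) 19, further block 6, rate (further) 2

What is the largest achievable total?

Treat each block as its own option and order by rate: Client N/tier1 19 > Client R/tier1 18 > Client T/tier1 13 > Client R/tier2 8 > Client T/tier2 4 > Client N/tier2 2.
Fill Client N tier1 block (8 at 19) ; 6 left.
Client R tier1 at 18: only 6 left, fill 6.
Total = 19×8 + 18×6 = 260.

260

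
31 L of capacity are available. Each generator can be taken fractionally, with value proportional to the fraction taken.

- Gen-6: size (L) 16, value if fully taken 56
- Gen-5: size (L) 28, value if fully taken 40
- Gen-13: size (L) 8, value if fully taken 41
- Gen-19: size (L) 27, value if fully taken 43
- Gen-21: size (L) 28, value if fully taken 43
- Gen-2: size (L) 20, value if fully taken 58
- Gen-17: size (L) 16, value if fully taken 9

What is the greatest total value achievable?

117.3

Rank by value-to-size ratio: Gen-13 41/8≈5.12, Gen-6 56/16≈3.5, Gen-2 58/20≈2.9, Gen-19 43/27≈1.59, Gen-21 43/28≈1.54, Gen-5 40/28≈1.43, Gen-17 9/16≈0.562.
Take all of Gen-13 (8 L, value 41) — 23 L left.
Gen-6: take in full, 16 L for value 56 — 7 left.
7 L left: a 7/20 share of Gen-2 gives 58×7/20 = 20.3.
Total value = 117.3.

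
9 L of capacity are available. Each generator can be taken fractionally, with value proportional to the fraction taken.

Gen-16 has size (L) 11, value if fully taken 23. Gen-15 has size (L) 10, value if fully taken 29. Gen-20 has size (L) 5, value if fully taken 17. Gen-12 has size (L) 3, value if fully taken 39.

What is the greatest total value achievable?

58.9

Rank by value-to-size ratio: Gen-12 39/3≈13, Gen-20 17/5≈3.4, Gen-15 29/10≈2.9, Gen-16 23/11≈2.09.
Take all of Gen-12 (3 L, value 39) — 6 L left.
Take all of Gen-20 (5 L, value 17) — 1 L left.
1 L left: a 1/10 share of Gen-15 gives 29×1/10 = 2.9.
Total value = 58.9.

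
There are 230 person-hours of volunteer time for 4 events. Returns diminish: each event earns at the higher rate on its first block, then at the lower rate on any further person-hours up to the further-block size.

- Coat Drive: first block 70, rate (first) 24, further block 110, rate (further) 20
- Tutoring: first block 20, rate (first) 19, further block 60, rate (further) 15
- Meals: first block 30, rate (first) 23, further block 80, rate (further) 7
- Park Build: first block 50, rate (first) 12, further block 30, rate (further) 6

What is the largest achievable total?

Order all 8 blocks by rate: Coat Drive/T1 24 > Meals/T1 23 > Coat Drive/T2 20 > Tutoring/T1 19 > Tutoring/T2 15 > Park Build/T1 12 > Meals/T2 7 > Park Build/T2 6.
Fill Coat Drive T1 block (70 at 24) — 160 left.
Fill Meals T1 block (30 at 23) — 130 left.
Coat Drive T2 at 20: fill all 110 — 20 left.
Tutoring/T1 (19): +20 — 0 left.
Total = 24×70 + 23×30 + 20×110 + 19×20 = 4950.

4950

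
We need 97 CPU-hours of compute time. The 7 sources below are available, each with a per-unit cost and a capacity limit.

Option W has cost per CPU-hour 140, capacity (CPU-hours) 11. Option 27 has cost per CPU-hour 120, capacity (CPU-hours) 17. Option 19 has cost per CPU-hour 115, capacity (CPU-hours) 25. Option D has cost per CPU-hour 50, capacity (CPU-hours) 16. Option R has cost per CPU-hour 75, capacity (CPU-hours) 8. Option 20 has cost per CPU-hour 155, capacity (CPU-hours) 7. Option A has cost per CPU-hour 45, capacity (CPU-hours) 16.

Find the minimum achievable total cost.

9195

Fill from the cheapest source first.
Take 16 from Option A at 45 → need 81 more.
Option D (50): use full 16 → 65 CPU-hours to go.
Take 8 from Option R at 75 → need 57 more.
Option 19 (115): use full 25 → 32 CPU-hours to go.
Option 27 at 120: take all 17 CPU-hours → 15 still needed.
Option W at 140: take all 11 CPU-hours → 4 still needed.
Option 20 at 155: take 4 of its 7 → requirement met.
Cost = 16×45 + 16×50 + 8×75 + 25×115 + 17×120 + 11×140 + 4×155 = 9195.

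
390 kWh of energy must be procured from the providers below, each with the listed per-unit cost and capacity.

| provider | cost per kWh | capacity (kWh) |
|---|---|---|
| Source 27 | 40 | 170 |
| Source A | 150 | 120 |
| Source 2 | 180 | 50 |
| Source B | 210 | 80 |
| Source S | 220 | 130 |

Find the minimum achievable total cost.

Use providers in increasing cost order.
Take 170 from Source 27 at 40 ; need 220 more.
Source A (150): use full 120 ; 100 kWh to go.
Take 50 from Source 2 at 180 ; need 50 more.
Take 50 from Source B at 210 to finish.
Source S: unused.
Cost = 170×40 + 120×150 + 50×180 + 50×210 = 44300.

44300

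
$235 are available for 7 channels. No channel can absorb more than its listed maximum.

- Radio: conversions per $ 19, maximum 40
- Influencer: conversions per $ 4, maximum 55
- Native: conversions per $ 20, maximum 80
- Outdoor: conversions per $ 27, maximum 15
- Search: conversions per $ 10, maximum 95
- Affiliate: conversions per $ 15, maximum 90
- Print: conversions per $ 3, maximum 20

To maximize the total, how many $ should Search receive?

Highest conversions per $ first: Outdoor 27 > Native 20 > Radio 19 > Affiliate 15 > Search 10 > Influencer 4 > Print 3.
Give Outdoor 15 to hit its cap of 15 — 220 left.
Native takes 80 to reach its cap of 80 — 140 left.
Give Radio 40 to hit its cap of 40 — 100 left.
Give Affiliate 90 to hit its cap of 90 — 10 left.
Search: +10 (room for 95) → 10. Pool exhausted.

10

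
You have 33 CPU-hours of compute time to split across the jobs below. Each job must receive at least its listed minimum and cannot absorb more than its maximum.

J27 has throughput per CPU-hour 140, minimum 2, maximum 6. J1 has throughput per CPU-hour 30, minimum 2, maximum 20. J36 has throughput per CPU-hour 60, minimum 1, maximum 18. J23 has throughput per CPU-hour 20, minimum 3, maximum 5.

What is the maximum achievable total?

Meeting every minimum uses 2+2+1+3 = 8 CPU-hours, leaving 25.
Highest throughput per CPU-hour first: J27 140 > J36 60 > J1 30 > J23 20.
J27 takes 4 more to reach its cap of 6 ; 21 left.
J36: +17 to 18 (cap) ; 4 left.
J1: +4 (room for 18) → 6. Pool exhausted.
Total = 140×6 + 30×6 + 60×18 + 20×3 = 2160.

2160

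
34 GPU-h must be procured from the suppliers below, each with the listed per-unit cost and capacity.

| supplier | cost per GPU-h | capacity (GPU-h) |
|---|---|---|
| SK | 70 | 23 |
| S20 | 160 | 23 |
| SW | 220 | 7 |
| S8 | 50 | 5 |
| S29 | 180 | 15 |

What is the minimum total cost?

Fill from the cheapest supplier first.
Take 5 from S8 at 50 — need 29 more.
Take 23 from SK at 70 — need 6 more.
S20 (160): take the remaining 6 — done.
S29, SW: unused.
Cost = 5×50 + 23×70 + 6×160 = 2820.

2820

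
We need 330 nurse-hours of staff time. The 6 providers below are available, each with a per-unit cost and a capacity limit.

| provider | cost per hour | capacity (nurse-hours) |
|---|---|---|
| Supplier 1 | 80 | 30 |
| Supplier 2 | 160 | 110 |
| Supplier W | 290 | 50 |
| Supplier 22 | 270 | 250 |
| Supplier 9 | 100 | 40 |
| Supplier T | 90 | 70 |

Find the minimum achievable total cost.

Fill from the cheapest provider first.
Take 30 from Supplier 1 at 80 ; need 300 more.
Supplier T (90): use full 70 ; 230 nurse-hours to go.
Take 40 from Supplier 9 at 100 ; need 190 more.
Supplier 2 at 160: take all 110 nurse-hours ; 80 still needed.
Supplier 22 (270): take the remaining 80 ; done.
Supplier W: unused.
Cost = 30×80 + 70×90 + 40×100 + 110×160 + 80×270 = 51900.

51900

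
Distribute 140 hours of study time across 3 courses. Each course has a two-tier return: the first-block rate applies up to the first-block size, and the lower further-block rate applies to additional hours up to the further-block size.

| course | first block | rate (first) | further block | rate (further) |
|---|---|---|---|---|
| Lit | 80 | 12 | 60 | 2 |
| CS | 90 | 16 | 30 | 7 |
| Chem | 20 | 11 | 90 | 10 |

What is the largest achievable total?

2040

Treat each block as its own option and order by rate: CS/first 16 > Lit/first 12 > Chem/first 11 > Chem/second 10 > CS/second 7 > Lit/second 2.
Fill CS first block (90 at 16) — 50 left.
Lit/first: +50 of 80 at 12; pool empty.
Total = 16×90 + 12×50 = 2040.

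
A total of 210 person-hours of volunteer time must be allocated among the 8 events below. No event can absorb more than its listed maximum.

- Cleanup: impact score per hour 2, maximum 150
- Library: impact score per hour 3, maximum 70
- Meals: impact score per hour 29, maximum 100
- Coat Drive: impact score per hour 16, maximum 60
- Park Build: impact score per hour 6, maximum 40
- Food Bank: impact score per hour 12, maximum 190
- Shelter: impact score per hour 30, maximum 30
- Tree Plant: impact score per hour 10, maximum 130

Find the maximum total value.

5000

Rank by impact score per hour: Shelter 30 > Meals 29 > Coat Drive 16 > Food Bank 12 > Tree Plant 10 > Park Build 6 > Library 3 > Cleanup 2.
Give Shelter 30 to hit its cap of 30 — 180 left.
Give Meals 100 to hit its cap of 100 — 80 left.
Coat Drive takes 60 to reach its cap of 60 — 20 left.
Food Bank has room for 190 but only 20 remain, so it gets 20.
Total = 29×100 + 16×60 + 12×20 + 30×30 = 5000.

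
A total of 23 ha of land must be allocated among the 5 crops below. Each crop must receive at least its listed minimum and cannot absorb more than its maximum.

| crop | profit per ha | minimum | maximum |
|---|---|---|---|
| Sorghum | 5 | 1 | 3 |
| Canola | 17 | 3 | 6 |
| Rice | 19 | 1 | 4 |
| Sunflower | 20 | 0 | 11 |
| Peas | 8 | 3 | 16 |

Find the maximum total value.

393

Meeting every minimum uses 1+3+1+0+3 = 8 ha, leaving 15.
Order the crops by profit per ha: Sunflower 20 > Rice 19 > Canola 17 > Peas 8 > Sorghum 5.
Sunflower takes 11 more to reach its cap of 11 → 4 left.
Give Rice 3 more to hit its cap of 4 → 1 left.
Canola: +1 (room for 3) → 4. Pool exhausted.
Total = 5×1 + 17×4 + 19×4 + 20×11 + 8×3 = 393.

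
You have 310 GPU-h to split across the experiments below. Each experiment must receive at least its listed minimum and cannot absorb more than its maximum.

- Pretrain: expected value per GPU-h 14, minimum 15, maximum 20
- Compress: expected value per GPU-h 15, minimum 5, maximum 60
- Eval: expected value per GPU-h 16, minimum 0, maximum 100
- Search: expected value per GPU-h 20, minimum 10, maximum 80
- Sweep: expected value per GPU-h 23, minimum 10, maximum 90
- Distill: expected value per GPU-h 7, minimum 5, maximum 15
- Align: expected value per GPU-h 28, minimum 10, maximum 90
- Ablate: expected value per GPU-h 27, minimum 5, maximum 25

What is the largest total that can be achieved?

Meeting every minimum uses 15+5+0+10+10+5+10+5 = 60 GPU-h, leaving 250.
Rank by expected value per GPU-h: Align 28 > Ablate 27 > Sweep 23 > Search 20 > Eval 16 > Compress 15 > Pretrain 14 > Distill 7.
Align: +80 to 90 (cap) ; 170 left.
Ablate takes 20 more to reach its cap of 25 ; 150 left.
Sweep takes 80 more to reach its cap of 90 ; 70 left.
Search takes 70 more to reach its cap of 80 ; 0 left.
Total = 14×15 + 15×5 + 20×80 + 23×90 + 7×5 + 28×90 + 27×25 = 7185.

7185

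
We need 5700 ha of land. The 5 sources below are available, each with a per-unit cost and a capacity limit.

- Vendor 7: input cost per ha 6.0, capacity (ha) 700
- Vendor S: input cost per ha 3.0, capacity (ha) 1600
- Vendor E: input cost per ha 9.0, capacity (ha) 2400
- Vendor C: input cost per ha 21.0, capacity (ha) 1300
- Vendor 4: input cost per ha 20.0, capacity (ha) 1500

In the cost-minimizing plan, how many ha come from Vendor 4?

Cheapest first:
Take 1600 from Vendor S at 3.0 → need 4100 more.
Vendor 7 (6.0): use full 700 → 3400 ha to go.
Take 2400 from Vendor E at 9.0 → need 1000 more.
Take 1000 from Vendor 4 at 20.0 to finish.
Vendor C: unused.

1000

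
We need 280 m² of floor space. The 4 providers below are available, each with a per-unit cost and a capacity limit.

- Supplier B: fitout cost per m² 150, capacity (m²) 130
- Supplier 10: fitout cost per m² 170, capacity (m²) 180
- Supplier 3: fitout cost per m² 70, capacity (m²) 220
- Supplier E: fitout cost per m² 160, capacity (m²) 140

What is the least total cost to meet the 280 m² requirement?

24400

Use providers in increasing cost order.
Supplier 3 (70): use full 220 — 60 m² to go.
Supplier B at 150: take 60 of its 130 — requirement met.
Supplier E, Supplier 10: unused.
Cost = 220×70 + 60×150 = 24400.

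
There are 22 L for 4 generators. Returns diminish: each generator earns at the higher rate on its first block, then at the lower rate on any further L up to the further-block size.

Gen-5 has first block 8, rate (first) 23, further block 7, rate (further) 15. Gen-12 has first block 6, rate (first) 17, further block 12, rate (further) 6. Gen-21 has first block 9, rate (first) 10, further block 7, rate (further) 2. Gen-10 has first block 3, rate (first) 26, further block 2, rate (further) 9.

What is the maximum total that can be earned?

Rank every tier by rate: Gen-10/first 26 > Gen-5/first 23 > Gen-12/first 17 > Gen-5/second 15 > Gen-21/first 10 > Gen-10/second 9 > Gen-12/second 6 > Gen-21/second 2.
Gen-10 first at 26: fill all 3 ; 19 left.
Gen-5 first at 23: fill all 8 ; 11 left.
Fill Gen-12 first block (6 at 17) ; 5 left.
Gen-5 second at 15: only 5 left, fill 5.
Total = 26×3 + 23×8 + 17×6 + 15×5 = 439.

439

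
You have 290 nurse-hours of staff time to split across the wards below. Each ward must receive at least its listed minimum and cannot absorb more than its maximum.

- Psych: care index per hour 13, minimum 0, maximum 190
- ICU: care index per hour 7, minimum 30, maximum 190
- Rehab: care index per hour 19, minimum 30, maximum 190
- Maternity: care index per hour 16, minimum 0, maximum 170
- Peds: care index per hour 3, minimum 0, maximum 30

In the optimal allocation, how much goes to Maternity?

Meeting every minimum uses 0+30+30+0+0 = 60 nurse-hours, leaving 230.
Highest care index per hour first: Rehab 19 > Maternity 16 > Psych 13 > ICU 7 > Peds 3.
Give Rehab 160 more to hit its cap of 190 — 70 left.
Only 70 left; Maternity takes them to reach 70.

70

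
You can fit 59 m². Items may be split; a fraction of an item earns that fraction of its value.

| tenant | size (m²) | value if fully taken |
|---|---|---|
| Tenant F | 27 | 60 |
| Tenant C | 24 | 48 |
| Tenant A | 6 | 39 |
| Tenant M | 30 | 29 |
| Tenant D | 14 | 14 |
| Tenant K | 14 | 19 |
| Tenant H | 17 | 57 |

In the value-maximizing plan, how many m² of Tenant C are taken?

9

Best value per unit of size first: Tenant A 39/6≈6.5, Tenant H 57/17≈3.35, Tenant F 60/27≈2.22, Tenant C 48/24≈2, Tenant K 19/14≈1.36, Tenant D 14/14≈1, Tenant M 29/30≈0.967.
Take all of Tenant A (6 m², value 39) — 53 m² left.
All 17 m² of Tenant H fit (value 57) — 36 remain.
Take all of Tenant F (27 m², value 60) — 9 m² left.
Fill the last 9 m² with part of Tenant C: 9/24 of it earns 18.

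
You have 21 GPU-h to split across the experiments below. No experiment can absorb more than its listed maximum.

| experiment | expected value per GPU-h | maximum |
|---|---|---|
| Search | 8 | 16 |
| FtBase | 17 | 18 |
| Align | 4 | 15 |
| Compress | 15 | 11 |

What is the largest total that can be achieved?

Highest expected value per GPU-h first: FtBase 17 > Compress 15 > Search 8 > Align 4.
FtBase takes 18 to reach its cap of 18 → 3 left.
Compress has room for 11 but only 3 remain, so it gets 3.
Total = 17×18 + 15×3 = 351.

351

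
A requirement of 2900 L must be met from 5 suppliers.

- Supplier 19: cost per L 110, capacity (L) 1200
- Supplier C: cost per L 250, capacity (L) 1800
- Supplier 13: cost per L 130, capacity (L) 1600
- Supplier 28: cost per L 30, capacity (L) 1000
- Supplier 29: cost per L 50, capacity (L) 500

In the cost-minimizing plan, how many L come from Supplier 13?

200

Cheapest first:
Take 1000 from Supplier 28 at 30 ; need 1900 more.
Take 500 from Supplier 29 at 50 ; need 1400 more.
Supplier 19 (110): use full 1200 ; 200 L to go.
Supplier 13 at 130: take 200 of its 1600 ; requirement met.
Supplier C: unused.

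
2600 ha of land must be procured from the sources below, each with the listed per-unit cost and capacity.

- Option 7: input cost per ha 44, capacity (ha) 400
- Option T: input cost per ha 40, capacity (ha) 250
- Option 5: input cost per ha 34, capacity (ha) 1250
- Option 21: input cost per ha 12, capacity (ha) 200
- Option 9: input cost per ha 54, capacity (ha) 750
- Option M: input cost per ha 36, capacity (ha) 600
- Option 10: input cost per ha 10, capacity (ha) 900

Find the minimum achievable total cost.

62900

Fill from the cheapest source first.
Option 10 at 10: take all 900 ha → 1700 still needed.
Option 21 (12): use full 200 → 1500 ha to go.
Option 5 (34): use full 1250 → 250 ha to go.
Take 250 from Option M at 36 to finish.
Option T, Option 7, Option 9: unused.
Cost = 900×10 + 200×12 + 1250×34 + 250×36 = 62900.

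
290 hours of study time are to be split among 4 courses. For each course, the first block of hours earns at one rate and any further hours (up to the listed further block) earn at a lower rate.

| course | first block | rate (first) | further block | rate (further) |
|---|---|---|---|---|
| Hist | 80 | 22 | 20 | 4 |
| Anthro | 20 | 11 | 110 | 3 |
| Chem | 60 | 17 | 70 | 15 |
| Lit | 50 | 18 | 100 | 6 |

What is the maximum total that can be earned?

5010

Order all 8 blocks by rate: Hist/tier1 22 > Lit/tier1 18 > Chem/tier1 17 > Chem/tier2 15 > Anthro/tier1 11 > Lit/tier2 6 > Hist/tier2 4 > Anthro/tier2 3.
Hist/tier1 (22): +80 ; 210 left.
Lit/tier1 (18): +50 ; 160 left.
Chem tier1 at 17: fill all 60 ; 100 left.
Chem/tier2 (15): +70 ; 30 left.
Fill Anthro tier1 block (20 at 11) ; 10 left.
Lit tier2 at 6: only 10 left, fill 10.
Total = 22×80 + 18×50 + 17×60 + 15×70 + 11×20 + 6×10 = 5010.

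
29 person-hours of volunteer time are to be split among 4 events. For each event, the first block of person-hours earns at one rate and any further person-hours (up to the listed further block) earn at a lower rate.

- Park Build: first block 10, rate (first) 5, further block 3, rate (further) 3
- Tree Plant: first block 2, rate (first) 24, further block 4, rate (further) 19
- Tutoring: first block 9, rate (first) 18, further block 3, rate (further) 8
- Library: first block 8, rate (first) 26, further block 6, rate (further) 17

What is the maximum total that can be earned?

Treat each block as its own option and order by rate: Library/T1 26 > Tree Plant/T1 24 > Tree Plant/T2 19 > Tutoring/T1 18 > Library/T2 17 > Tutoring/T2 8 > Park Build/T1 5 > Park Build/T2 3.
Library/T1 (26): +8 — 21 left.
Fill Tree Plant T1 block (2 at 24) — 19 left.
Fill Tree Plant T2 block (4 at 19) — 15 left.
Fill Tutoring T1 block (9 at 18) — 6 left.
Library T2 at 17: fill all 6 — 0 left.
Total = 26×8 + 24×2 + 19×4 + 18×9 + 17×6 = 596.

596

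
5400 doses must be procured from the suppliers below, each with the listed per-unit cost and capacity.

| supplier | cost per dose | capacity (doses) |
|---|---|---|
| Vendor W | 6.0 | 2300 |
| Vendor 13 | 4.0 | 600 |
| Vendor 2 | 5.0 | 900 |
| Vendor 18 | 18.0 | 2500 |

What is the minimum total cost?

Fill from the cheapest supplier first.
Take 600 from Vendor 13 at 4.0 → need 4800 more.
Take 900 from Vendor 2 at 5.0 → need 3900 more.
Take 2300 from Vendor W at 6.0 → need 1600 more.
Take 1600 from Vendor 18 at 18.0 to finish.
Cost = 600×4.0 + 900×5.0 + 2300×6.0 + 1600×18.0 = 49500.

49500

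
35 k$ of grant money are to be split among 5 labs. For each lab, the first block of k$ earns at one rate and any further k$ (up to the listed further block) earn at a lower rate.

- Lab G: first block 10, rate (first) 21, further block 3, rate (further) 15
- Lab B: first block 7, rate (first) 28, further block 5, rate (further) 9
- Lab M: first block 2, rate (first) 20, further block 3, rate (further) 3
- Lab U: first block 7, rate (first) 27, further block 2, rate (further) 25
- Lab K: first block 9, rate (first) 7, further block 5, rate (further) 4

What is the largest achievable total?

Treat each block as its own option and order by rate: Lab B/T1 28 > Lab U/T1 27 > Lab U/T2 25 > Lab G/T1 21 > Lab M/T1 20 > Lab G/T2 15 > Lab B/T2 9 > Lab K/T1 7 > Lab K/T2 4 > Lab M/T2 3.
Fill Lab B T1 block (7 at 28) → 28 left.
Fill Lab U T1 block (7 at 27) → 21 left.
Lab U T2 at 25: fill all 2 → 19 left.
Lab G T1 at 21: fill all 10 → 9 left.
Lab M/T1 (20): +2 → 7 left.
Lab G/T2 (15): +3 → 4 left.
4 remain; put them into Lab B T2 at 9.
Total = 28×7 + 27×7 + 25×2 + 21×10 + 20×2 + 15×3 + 9×4 = 766.

766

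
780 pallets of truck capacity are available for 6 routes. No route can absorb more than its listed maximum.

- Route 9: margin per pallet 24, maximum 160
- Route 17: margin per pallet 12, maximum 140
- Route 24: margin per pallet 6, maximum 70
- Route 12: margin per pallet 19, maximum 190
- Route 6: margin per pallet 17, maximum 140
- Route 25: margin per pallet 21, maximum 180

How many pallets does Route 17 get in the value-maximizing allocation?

Highest margin per pallet first: Route 9 24 > Route 25 21 > Route 12 19 > Route 6 17 > Route 17 12 > Route 24 6.
Route 9: +160 to 160 (cap) — 620 left.
Route 25 takes 180 to reach its cap of 180 — 440 left.
Give Route 12 190 to hit its cap of 190 — 250 left.
Route 6 takes 140 to reach its cap of 140 — 110 left.
Route 17: +110 (room for 140) → 110. Pool exhausted.

110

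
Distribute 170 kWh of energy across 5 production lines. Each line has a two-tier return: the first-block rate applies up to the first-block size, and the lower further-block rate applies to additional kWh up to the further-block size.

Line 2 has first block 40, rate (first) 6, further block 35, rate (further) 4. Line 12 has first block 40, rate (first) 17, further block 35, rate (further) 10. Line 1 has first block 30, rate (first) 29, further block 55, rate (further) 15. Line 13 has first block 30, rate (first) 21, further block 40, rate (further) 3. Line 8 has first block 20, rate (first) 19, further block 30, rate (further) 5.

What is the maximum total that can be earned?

3310

Treat each block as its own option and order by rate: Line 1/T1 29 > Line 13/T1 21 > Line 8/T1 19 > Line 12/T1 17 > Line 1/T2 15 > Line 12/T2 10 > Line 2/T1 6 > Line 8/T2 5 > Line 2/T2 4 > Line 13/T2 3.
Line 1/T1 (29): +30 ; 140 left.
Line 13/T1 (21): +30 ; 110 left.
Fill Line 8 T1 block (20 at 19) ; 90 left.
Fill Line 12 T1 block (40 at 17) ; 50 left.
50 remain; put them into Line 1 T2 at 15.
Total = 29×30 + 21×30 + 19×20 + 17×40 + 15×50 = 3310.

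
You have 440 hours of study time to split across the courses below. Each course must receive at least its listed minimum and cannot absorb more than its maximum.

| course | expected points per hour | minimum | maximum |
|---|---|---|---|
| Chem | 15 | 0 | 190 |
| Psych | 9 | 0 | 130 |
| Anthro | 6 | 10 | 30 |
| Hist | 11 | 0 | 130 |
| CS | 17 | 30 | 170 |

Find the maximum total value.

Meeting every minimum uses 0+0+10+0+30 = 40 hours, leaving 400.
Rank by expected points per hour: CS 17 > Chem 15 > Hist 11 > Psych 9 > Anthro 6.
Give CS 140 more to hit its cap of 170 — 260 left.
Chem: +190 to 190 (cap) — 70 left.
Only 70 left; Hist takes them to reach 70.
Total = 15×190 + 6×10 + 11×70 + 17×170 = 6570.

6570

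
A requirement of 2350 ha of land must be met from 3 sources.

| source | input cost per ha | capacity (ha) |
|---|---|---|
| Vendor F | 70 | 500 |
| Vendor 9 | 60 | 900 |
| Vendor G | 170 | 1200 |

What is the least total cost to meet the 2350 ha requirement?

250500

Cheapest first:
Vendor 9 (60): use full 900 ; 1450 ha to go.
Take 500 from Vendor F at 70 ; need 950 more.
Take 950 from Vendor G at 170 to finish.
Cost = 900×60 + 500×70 + 950×170 = 250500.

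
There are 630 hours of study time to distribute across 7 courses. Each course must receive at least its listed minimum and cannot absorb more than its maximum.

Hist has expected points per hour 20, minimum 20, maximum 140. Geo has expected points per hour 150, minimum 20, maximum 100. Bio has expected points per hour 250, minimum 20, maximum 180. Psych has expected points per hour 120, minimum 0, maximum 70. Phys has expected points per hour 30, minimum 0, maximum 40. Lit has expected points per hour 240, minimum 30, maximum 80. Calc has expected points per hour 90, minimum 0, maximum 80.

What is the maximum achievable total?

Meeting every minimum uses 20+20+20+0+0+30+0 = 90 hours, leaving 540.
Highest expected points per hour first: Bio 250 > Lit 240 > Geo 150 > Psych 120 > Calc 90 > Phys 30 > Hist 20.
Bio: +160 to 180 (cap) ; 380 left.
Lit takes 50 more to reach its cap of 80 ; 330 left.
Geo takes 80 more to reach its cap of 100 ; 250 left.
Give Psych 70 more to hit its cap of 70 ; 180 left.
Calc takes 80 more to reach its cap of 80 ; 100 left.
Phys takes 40 more to reach its cap of 40 ; 60 left.
Hist has room for 120 more but only 60 remain, so it gets 80.
Total = 20×80 + 150×100 + 250×180 + 120×70 + 30×40 + 240×80 + 90×80 = 97600.

97600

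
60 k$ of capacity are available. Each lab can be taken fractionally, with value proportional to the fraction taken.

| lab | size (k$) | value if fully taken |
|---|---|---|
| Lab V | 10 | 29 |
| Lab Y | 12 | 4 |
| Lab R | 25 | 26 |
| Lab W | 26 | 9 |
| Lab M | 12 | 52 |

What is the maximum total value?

Rank by value-to-size ratio: Lab M 52/12≈4.33, Lab V 29/10≈2.9, Lab R 26/25≈1.04, Lab W 9/26≈0.346, Lab Y 4/12≈0.333.
Lab M: take in full, 12 k$ for value 52 → 48 left.
Lab V: take in full, 10 k$ for value 29 → 38 left.
Take all of Lab R (25 k$, value 26) → 13 k$ left.
Fill the last 13 k$ with part of Lab W: 13/26 of it earns 4.5.
Total value = 111.5.

111.5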